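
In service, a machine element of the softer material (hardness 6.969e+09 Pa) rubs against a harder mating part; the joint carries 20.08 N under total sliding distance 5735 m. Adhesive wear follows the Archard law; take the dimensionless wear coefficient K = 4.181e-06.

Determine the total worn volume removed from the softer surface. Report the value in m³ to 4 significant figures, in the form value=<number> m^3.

value=6.909e-11 m^3

All arithmetic runs at full precision, and intermediates are printed rounded — a lone final rounding to 4 significant digits.
In SI base units, W = 20.08 N, H = 6.969e+09 Pa, K = 4.181e-06.
The Archard volume V = K·W·L/H = 4.181e-06 · 20.08 · 5735 / 6.969e+09 = 6.909e-11 m³.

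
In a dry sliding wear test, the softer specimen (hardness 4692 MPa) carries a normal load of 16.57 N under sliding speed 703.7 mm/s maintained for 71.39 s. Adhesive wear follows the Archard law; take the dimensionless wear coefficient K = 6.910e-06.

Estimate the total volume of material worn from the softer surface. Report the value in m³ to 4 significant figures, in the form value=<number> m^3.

value=1.226e-12 m^3

Shown intermediates are rounded. All arithmetic carries exact precision; a single final rounding, at 4 significant figures.
Convert: Sliding speed v = 703.7 mm/s = 0.7037 m/s. Distance L = v·t = 0.7037 m/s × 71.39 s = 50.24 m.
Convert: Hardness H = 4692 MPa = 4.692e+09 Pa.
As SI base values: W = 16.57 N, H = 4.692e+09 Pa, K = 6.910e-06.
Archard volume V = K·W·L/H = 6.910e-06 · 16.57 · 50.24 / 4.692e+09 = 1.226e-12 m³.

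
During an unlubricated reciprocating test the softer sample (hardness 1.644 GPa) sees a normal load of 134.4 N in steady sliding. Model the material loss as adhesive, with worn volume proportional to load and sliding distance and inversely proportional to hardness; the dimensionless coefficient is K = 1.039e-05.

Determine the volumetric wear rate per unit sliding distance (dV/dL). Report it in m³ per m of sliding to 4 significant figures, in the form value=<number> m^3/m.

value=8.494e-13 m^3/m

Intermediate values are printed rounded. Each operation maintains exact precision. Rounded once at the end: four significant figures.
Hardness H = 1.644 GPa = 1.644e+09 Pa.
In SI base units: W = 134.4 N, H = 1.644e+09 Pa, K = 1.039e-05.
Rate of wear dV/dL = K·W/H: 1.039e-05 · 134.4 / 1.644e+09 = 8.494e-13 m³/m.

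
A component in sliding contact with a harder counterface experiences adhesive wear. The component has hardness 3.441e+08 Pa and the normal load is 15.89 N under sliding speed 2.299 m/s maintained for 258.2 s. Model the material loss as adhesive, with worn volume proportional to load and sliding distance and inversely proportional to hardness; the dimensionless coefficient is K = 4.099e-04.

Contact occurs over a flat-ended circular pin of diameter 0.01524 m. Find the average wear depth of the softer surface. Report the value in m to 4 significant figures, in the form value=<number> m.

The intermediates are printed rounded; the computation maintains exact precision — one final rounding: 4 significant digits.
Convert: Distance L = v·t = 2.299 m/s × 258.2 s = 593.6 m.
Convert: Contact area A = π·d²/4 = π·(0.01524 m)²/4 = 1.824e-04 m².
As SI base values: W = 15.89 N, H = 3.441e+08 Pa, K = 4.099e-04.
The Archard volume V = K·W·L/H = 4.099e-04 · 15.89 · 593.6 / 3.441e+08 = 1.124e-08 m³.
Average depth h = V/A = 1.124e-08 / 1.824e-04 = 6.160e-05 m.

value=6.160e-05 m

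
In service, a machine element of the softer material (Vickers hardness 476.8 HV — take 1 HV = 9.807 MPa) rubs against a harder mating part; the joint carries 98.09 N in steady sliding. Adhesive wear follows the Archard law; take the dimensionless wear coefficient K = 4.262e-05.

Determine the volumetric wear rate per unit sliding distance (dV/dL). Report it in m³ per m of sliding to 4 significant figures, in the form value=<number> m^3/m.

The intermediates are printed rounded, and all arithmetic runs at full precision. Rounded once at the end: 4 significant digits.
Hardness H = 476.8 HV × 9.807 MPa/HV = 4676 MPa = 4.676e+09 Pa.
In SI base units, W = 98.09 N, H = 4.676e+09 Pa, K = 4.262e-05.
Rate of wear dV/dL = K·W/H — distance-free: 4.262e-05 · 98.09 / 4.676e+09 = 8.941e-13 m³/m.

value=8.941e-13 m^3/m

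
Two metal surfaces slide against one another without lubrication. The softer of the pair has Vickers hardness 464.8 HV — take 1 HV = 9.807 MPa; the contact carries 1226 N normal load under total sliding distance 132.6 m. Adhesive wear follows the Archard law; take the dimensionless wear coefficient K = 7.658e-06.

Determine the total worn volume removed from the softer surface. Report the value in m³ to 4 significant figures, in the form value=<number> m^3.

The computation keeps full float precision. Displayed values are rounded. Rounded just once: four significant digits.
Convert: Hardness H = 464.8 HV × 9.807 MPa/HV = 4558 MPa = 4.558e+09 Pa.
Working in SI base units: W = 1226 N, H = 4.558e+09 Pa, K = 7.658e-06.
Apply Archard: V = K·W·L/H = 7.658e-06 · 1226 · 132.6 / 4.558e+09 = 2.731e-10 m³.

value=2.731e-10 m^3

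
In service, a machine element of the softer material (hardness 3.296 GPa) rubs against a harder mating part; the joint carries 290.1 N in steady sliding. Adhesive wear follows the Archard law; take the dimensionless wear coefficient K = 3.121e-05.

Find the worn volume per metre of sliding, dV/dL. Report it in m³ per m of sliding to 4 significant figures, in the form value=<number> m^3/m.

Printed values are rounded. All arithmetic runs at full precision — a single final rounding: four significant digits.
Hardness H = 3.296 GPa = 3.296e+09 Pa.
In SI base units, W = 290.1 N, H = 3.296e+09 Pa, K = 3.121e-05.
The wear rate dV/dL = K·W/H (independent of L): 3.121e-05 · 290.1 / 3.296e+09 = 2.747e-12 m³/m.

value=2.747e-12 m^3/m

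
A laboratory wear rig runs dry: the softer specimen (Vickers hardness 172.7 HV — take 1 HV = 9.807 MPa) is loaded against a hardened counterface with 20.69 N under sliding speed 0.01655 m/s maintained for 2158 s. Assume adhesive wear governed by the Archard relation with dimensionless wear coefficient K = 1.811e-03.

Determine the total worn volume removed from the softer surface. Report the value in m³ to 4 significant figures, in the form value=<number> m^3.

The algebra maintains full precision, and the intermediates are shown rounded; rounded once at the end to four significant figures.
Convert: The distance L = v·t = 0.01655 m/s × 2158 s = 35.71 m.
Convert: Hardness H = 172.7 HV × 9.807 MPa/HV = 1694 MPa = 1.694e+09 Pa.
Collected in SI base units: W = 20.69 N, H = 1.694e+09 Pa, K = 1.811e-03.
By Archard's law, V = K·W·L/H = 1.811e-03 · 20.69 · 35.71 / 1.694e+09 = 7.901e-10 m³.

value=7.901e-10 m^3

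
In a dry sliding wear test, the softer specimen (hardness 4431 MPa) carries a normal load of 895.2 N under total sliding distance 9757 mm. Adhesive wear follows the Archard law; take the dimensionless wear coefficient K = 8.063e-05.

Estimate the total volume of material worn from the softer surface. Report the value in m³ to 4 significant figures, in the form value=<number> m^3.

Intermediate values are printed rounded; all arithmetic carries full precision — rounded once at the end to four significant digits.
The distance L = 9757 mm = 9.757 m.
Hardness H = 4431 MPa = 4.431e+09 Pa.
Expressed in SI base units: W = 895.2 N, H = 4.431e+09 Pa, K = 8.063e-05.
Volume removed: V = K·W·L/H = 8.063e-05 · 895.2 · 9.757 / 4.431e+09 = 1.589e-10 m³.

value=1.589e-10 m^3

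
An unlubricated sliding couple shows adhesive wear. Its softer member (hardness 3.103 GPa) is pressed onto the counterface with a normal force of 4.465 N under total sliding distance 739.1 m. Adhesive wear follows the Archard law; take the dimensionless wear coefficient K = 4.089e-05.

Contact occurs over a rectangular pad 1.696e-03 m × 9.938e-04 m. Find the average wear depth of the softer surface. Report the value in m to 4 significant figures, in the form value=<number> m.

All arithmetic holds full float precision, and intermediate values are displayed rounded; a single final rounding: 4 significant digits.
Hardness H = 3.103 GPa = 3.103e+09 Pa.
Contact area A = 1.696e-03 m × 9.938e-04 m = 1.685e-06 m².
Working in SI base units: W = 4.465 N, H = 3.103e+09 Pa, K = 4.089e-05.
Volume removed: V = K·W·L/H = 4.089e-05 · 4.465 · 739.1 / 3.103e+09 = 4.349e-11 m³.
Mean wear depth h = V/A = 4.349e-11 / 1.685e-06 = 2.580e-05 m.

value=2.580e-05 m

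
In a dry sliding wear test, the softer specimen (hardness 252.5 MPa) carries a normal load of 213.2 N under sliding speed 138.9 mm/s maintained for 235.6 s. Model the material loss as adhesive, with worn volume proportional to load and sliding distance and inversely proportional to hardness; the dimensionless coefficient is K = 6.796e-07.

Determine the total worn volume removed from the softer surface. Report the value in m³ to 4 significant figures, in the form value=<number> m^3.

value=1.878e-11 m^3

Printed values are rounded; each operation runs at exact precision, and a lone final rounding to four significant figures.
Convert: Sliding speed v = 138.9 mm/s = 0.1389 m/s. Distance L = v·t = 0.1389 m/s × 235.6 s = 32.72 m.
Convert: Hardness H = 252.5 MPa = 2.525e+08 Pa.
In SI base units, W = 213.2 N, H = 2.525e+08 Pa, K = 6.796e-07.
Archard volume V = K·W·L/H = 6.796e-07 · 213.2 · 32.72 / 2.525e+08 = 1.878e-11 m³.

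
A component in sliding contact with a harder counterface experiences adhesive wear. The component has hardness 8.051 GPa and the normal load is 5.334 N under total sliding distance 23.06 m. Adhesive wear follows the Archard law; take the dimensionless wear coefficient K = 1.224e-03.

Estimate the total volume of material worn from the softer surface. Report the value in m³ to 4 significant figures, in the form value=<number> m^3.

value=1.870e-11 m^3

The computation keeps full float precision; displayed values are rounded; one final rounding: 4 significant figures.
Convert: Hardness H = 8.051 GPa = 8.051e+09 Pa.
As SI base values: W = 5.334 N, H = 8.051e+09 Pa, K = 1.224e-03.
By Archard's law, V = K·W·L/H = 1.224e-03 · 5.334 · 23.06 / 8.051e+09 = 1.870e-11 m³.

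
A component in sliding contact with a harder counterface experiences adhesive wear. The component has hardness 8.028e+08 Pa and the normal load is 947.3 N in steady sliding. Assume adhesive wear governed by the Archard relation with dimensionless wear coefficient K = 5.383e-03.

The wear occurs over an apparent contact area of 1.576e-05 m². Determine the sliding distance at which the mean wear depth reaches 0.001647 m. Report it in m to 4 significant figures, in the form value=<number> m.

value=4.086 m

Each operation runs at full precision, and the intermediates appear rounded. Rounded once at the end, at 4 significant digits.
Expressed in SI base units: W = 947.3 N, H = 8.028e+08 Pa, K = 5.383e-03.
Permissible volume V_lim = h_lim·A = 0.001647 · 1.576e-05 = 2.596e-08 m³.
Life L = V_lim·H/(K·W) = 2.596e-08 · 8.028e+08 / (5.383e-03 · 947.3) = 4.086 m.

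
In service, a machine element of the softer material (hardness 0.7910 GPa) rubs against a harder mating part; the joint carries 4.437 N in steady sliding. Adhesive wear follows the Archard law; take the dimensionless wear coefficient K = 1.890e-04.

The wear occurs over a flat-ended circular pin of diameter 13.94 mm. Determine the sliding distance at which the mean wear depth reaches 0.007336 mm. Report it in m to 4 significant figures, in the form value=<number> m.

The computation holds full float precision; intermediates appear rounded. Rounded once at the end: four significant figures.
Hardness H = 0.7910 GPa = 7.910e+08 Pa.
Pin diameter d = 13.94 mm = 0.01394 m. Contact area A = π·d²/4 = π·(0.01394 m)²/4 = 1.526e-04 m².
Depth limit h_lim = 0.007336 mm = 7.336e-06 m.
Collected in SI base units: W = 4.437 N, H = 7.910e+08 Pa, K = 1.890e-04.
Wearable volume V_lim = h_lim·A = 7.336e-06 · 1.526e-04 = 1.120e-09 m³.
Inverting, life L = V_lim·H/(K·W) = 1.120e-09 · 7.910e+08 / (1.890e-04 · 4.437) = 1056 m.

value=1056 m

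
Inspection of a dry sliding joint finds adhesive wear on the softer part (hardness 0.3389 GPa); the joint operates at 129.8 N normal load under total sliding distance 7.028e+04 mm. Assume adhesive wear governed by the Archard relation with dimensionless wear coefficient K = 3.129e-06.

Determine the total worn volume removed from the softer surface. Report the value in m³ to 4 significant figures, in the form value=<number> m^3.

value=8.422e-11 m^3

Displayed values are rounded, and all arithmetic keeps full precision; a lone final rounding, at four significant figures.
Sliding distance L = 7.028e+04 mm = 70.28 m.
Hardness H = 0.3389 GPa = 3.389e+08 Pa.
Collected in SI base units: W = 129.8 N, H = 3.389e+08 Pa, K = 3.129e-06.
Worn volume V = K·W·L/H = 3.129e-06 · 129.8 · 70.28 / 3.389e+08 = 8.422e-11 m³.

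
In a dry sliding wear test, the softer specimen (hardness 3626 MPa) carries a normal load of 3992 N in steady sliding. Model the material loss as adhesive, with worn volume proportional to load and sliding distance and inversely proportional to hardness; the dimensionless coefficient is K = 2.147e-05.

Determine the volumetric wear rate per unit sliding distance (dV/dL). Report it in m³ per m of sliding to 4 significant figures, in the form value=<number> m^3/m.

Intermediates appear rounded; the algebra keeps exact precision. Rounded just once: 4 significant digits.
Convert: Hardness H = 3626 MPa = 3.626e+09 Pa.
Expressed in SI base units: W = 3992 N, H = 3.626e+09 Pa, K = 2.147e-05.
Volumetric rate dV/dL = K·W/H (no L dependence): 2.147e-05 · 3992 / 3.626e+09 = 2.364e-11 m³/m.

value=2.364e-11 m^3/m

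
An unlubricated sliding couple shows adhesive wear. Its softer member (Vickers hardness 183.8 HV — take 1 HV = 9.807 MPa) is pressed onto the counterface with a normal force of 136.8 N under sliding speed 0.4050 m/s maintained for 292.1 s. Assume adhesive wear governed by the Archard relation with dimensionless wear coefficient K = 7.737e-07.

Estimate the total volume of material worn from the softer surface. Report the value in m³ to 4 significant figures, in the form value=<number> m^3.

value=6.946e-12 m^3

Printed values are rounded. All arithmetic keeps full float precision; one final rounding to 4 significant figures.
Path length L = v·t = 0.4050 m/s × 292.1 s = 118.3 m.
Hardness H = 183.8 HV × 9.807 MPa/HV = 1803 MPa = 1.803e+09 Pa.
In SI base units, W = 136.8 N, H = 1.803e+09 Pa, K = 7.737e-07.
The Archard volume V = K·W·L/H = 7.737e-07 · 136.8 · 118.3 / 1.803e+09 = 6.946e-12 m³.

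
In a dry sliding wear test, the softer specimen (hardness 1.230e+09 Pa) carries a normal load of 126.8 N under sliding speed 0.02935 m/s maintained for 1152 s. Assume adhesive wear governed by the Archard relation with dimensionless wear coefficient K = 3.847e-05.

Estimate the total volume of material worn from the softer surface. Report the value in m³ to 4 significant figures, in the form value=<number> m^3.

All working math keeps full float precision, and the intermediates are displayed rounded, and a single final rounding: four significant figures.
The distance L = v·t = 0.02935 m/s × 1152 s = 33.81 m.
Restated in SI base units: W = 126.8 N, H = 1.230e+09 Pa, K = 3.847e-05.
Archard volume V = K·W·L/H = 3.847e-05 · 126.8 · 33.81 / 1.230e+09 = 1.341e-10 m³.

value=1.341e-10 m^3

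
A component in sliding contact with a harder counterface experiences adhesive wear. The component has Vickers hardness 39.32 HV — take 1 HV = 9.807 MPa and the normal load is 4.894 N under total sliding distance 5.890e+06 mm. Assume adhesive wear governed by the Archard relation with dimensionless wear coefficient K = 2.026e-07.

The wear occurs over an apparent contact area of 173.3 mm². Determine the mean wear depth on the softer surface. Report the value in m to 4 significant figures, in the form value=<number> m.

value=8.739e-08 m

Intermediates appear rounded; all working math runs at full float precision. Rounded just once to 4 significant digits.
Total distance L = 5.890e+06 mm = 5890 m.
Hardness H = 39.32 HV × 9.807 MPa/HV = 385.6 MPa = 3.856e+08 Pa.
Contact area A = 173.3 mm² = 1.733e-04 m².
As SI base values: W = 4.894 N, H = 3.856e+08 Pa, K = 2.026e-07.
Apply Archard: V = K·W·L/H = 2.026e-07 · 4.894 · 5890 / 3.856e+08 = 1.514e-11 m³.
Average depth h = V/A = 1.514e-11 / 1.733e-04 = 8.739e-08 m.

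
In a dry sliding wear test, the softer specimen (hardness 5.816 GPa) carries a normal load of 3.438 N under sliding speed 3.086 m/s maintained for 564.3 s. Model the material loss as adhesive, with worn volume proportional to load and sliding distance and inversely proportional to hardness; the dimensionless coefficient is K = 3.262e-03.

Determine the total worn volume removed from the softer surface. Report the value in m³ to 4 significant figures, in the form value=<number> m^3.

The computation holds full precision — quoted intermediates are rounded, and a lone final rounding: four significant digits.
Distance covered L = v·t = 3.086 m/s × 564.3 s = 1741 m.
Hardness H = 5.816 GPa = 5.816e+09 Pa.
SI base units throughout: W = 3.438 N, H = 5.816e+09 Pa, K = 3.262e-03.
Apply Archard: V = K·W·L/H = 3.262e-03 · 3.438 · 1741 / 5.816e+09 = 3.358e-09 m³.

value=3.358e-09 m^3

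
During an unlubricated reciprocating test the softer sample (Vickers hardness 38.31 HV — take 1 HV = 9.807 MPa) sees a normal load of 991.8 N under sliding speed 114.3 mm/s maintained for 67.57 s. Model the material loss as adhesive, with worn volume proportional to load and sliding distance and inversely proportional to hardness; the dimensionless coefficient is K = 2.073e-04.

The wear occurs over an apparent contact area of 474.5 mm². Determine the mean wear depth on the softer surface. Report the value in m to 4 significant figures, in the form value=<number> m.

value=8.907e-06 m

Every step holds full precision. Intermediate values are printed rounded. Rounded just once to 4 significant figures.
Convert: Sliding speed v = 114.3 mm/s = 0.1143 m/s. Distance covered L = v·t = 0.1143 m/s × 67.57 s = 7.723 m.
Convert: Hardness H = 38.31 HV × 9.807 MPa/HV = 375.7 MPa = 3.757e+08 Pa.
Convert: Contact area A = 474.5 mm² = 4.745e-04 m².
In SI base units: W = 991.8 N, H = 3.757e+08 Pa, K = 2.073e-04.
Archard volume V = K·W·L/H = 2.073e-04 · 991.8 · 7.723 / 3.757e+08 = 4.226e-09 m³.
Average depth h = V/A = 4.226e-09 / 4.745e-04 = 8.907e-06 m.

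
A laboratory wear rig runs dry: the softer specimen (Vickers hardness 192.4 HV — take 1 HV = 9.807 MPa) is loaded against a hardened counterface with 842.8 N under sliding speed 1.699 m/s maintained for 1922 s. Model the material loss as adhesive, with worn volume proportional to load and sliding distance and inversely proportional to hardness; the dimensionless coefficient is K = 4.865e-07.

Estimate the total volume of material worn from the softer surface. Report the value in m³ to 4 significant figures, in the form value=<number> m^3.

The intermediates are shown rounded, and the computation keeps full float precision. Rounded just once to four significant figures.
Sliding distance L = v·t = 1.699 m/s × 1922 s = 3265 m.
Hardness H = 192.4 HV × 9.807 MPa/HV = 1887 MPa = 1.887e+09 Pa.
Restated in SI base units: W = 842.8 N, H = 1.887e+09 Pa, K = 4.865e-07.
Wear volume V = K·W·L/H = 4.865e-07 · 842.8 · 3265 / 1.887e+09 = 7.096e-10 m³.

value=7.096e-10 m^3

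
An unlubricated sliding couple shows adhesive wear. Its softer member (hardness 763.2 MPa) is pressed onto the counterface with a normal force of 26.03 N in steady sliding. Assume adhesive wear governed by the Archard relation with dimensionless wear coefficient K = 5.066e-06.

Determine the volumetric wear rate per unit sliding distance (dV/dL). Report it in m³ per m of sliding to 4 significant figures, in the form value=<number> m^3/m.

Quoted intermediates are rounded. The computation maintains exact precision. Rounded once at the end to four significant figures.
Convert: Hardness H = 763.2 MPa = 7.632e+08 Pa.
Restated in SI base units: W = 26.03 N, H = 7.632e+08 Pa, K = 5.066e-06.
Wear rate dV/dL = K·W/H — distance-free: 5.066e-06 · 26.03 / 7.632e+08 = 1.728e-13 m³/m.

value=1.728e-13 m^3/m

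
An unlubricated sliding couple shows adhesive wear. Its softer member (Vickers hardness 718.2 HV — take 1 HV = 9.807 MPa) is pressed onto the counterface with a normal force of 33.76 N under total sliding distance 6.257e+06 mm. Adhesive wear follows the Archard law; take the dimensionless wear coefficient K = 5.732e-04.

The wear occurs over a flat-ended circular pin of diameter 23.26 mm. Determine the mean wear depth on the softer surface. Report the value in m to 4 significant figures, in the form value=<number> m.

Intermediate values are printed rounded — all arithmetic carries full precision, and a lone final rounding to four significant figures.
Sliding distance L = 6.257e+06 mm = 6257 m.
Hardness H = 718.2 HV × 9.807 MPa/HV = 7043 MPa = 7.043e+09 Pa.
Pin diameter d = 23.26 mm = 0.02326 m. Contact area A = π·d²/4 = π·(0.02326 m)²/4 = 4.249e-04 m².
In SI base units: W = 33.76 N, H = 7.043e+09 Pa, K = 5.732e-04.
Volume removed: V = K·W·L/H = 5.732e-04 · 33.76 · 6257 / 7.043e+09 = 1.719e-08 m³.
Average depth h = V/A = 1.719e-08 / 4.249e-04 = 4.046e-05 m.

value=4.046e-05 m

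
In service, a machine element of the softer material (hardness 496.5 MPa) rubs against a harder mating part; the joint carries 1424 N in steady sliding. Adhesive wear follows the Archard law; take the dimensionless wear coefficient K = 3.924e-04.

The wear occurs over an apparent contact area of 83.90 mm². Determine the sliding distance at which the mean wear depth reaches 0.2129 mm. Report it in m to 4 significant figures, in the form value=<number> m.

value=15.87 m

Intermediate values appear rounded; all working math keeps exact precision — rounded once at the end: four significant digits.
Hardness H = 496.5 MPa = 4.965e+08 Pa.
Contact area A = 83.90 mm² = 8.390e-05 m².
Depth limit h_lim = 0.2129 mm = 2.129e-04 m.
As SI base values: W = 1424 N, H = 4.965e+08 Pa, K = 3.924e-04.
Volume at the limit: V_lim = h_lim·A = 2.129e-04 · 8.390e-05 = 1.786e-08 m³.
Sliding life L = V_lim·H/(K·W) = 1.786e-08 · 4.965e+08 / (3.924e-04 · 1424) = 15.87 m.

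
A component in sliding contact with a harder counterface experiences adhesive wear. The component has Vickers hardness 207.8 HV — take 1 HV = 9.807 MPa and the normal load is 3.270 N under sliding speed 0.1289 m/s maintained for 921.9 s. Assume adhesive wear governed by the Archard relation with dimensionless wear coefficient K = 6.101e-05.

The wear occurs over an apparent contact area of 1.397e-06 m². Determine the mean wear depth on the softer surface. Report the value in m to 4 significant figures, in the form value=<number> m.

The computation maintains full float precision; intermediate values appear rounded; rounded once at the end, at 4 significant digits.
Convert: Sliding distance L = v·t = 0.1289 m/s × 921.9 s = 118.8 m.
Convert: Hardness H = 207.8 HV × 9.807 MPa/HV = 2038 MPa = 2.038e+09 Pa.
Restated in SI base units: W = 3.270 N, H = 2.038e+09 Pa, K = 6.101e-05.
By Archard's law, V = K·W·L/H = 6.101e-05 · 3.270 · 118.8 / 2.038e+09 = 1.163e-11 m³.
Mean depth h = V/A = 1.163e-11 / 1.397e-06 = 8.327e-06 m.

value=8.327e-06 m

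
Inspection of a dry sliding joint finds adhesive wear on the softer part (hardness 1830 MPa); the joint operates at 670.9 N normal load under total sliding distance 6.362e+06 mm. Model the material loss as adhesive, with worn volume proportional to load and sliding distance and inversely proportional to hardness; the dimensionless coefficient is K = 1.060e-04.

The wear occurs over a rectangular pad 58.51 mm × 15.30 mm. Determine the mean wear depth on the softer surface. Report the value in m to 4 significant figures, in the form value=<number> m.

value=2.762e-04 m

The algebra maintains full precision; the intermediates are displayed rounded. Rounded just once: four significant figures.
Convert: The distance L = 6.362e+06 mm = 6362 m.
Convert: Hardness H = 1830 MPa = 1.830e+09 Pa.
Convert: Pad sides 58.51 mm × 15.30 mm = 0.05851 m × 0.01530 m. Contact area A = 0.05851 m × 0.01530 m = 8.952e-04 m².
Expressed in SI base units: W = 670.9 N, H = 1.830e+09 Pa, K = 1.060e-04.
Worn volume V = K·W·L/H = 1.060e-04 · 670.9 · 6362 / 1.830e+09 = 2.472e-07 m³.
Depth of wear h = V/A = 2.472e-07 / 8.952e-04 = 2.762e-04 m.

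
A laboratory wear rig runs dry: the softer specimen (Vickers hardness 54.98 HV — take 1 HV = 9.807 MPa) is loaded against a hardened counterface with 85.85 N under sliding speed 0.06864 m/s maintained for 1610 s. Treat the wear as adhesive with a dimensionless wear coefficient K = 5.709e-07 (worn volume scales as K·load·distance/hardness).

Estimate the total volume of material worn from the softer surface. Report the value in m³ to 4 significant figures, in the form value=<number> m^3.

value=1.005e-11 m^3

Intermediate values are printed rounded. The algebra holds exact precision, and rounded once at the end, at four significant digits.
Total distance L = v·t = 0.06864 m/s × 1610 s = 110.5 m.
Hardness H = 54.98 HV × 9.807 MPa/HV = 539.2 MPa = 5.392e+08 Pa.
Collected in SI base units: W = 85.85 N, H = 5.392e+08 Pa, K = 5.709e-07.
Volume removed: V = K·W·L/H = 5.709e-07 · 85.85 · 110.5 / 5.392e+08 = 1.005e-11 m³.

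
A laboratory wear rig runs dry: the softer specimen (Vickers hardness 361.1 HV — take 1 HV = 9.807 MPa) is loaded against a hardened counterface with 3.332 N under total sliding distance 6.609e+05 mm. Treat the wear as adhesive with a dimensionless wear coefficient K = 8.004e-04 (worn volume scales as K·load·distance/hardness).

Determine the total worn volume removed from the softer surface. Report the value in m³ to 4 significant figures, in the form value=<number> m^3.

value=4.977e-10 m^3

The intermediates are displayed rounded, and every step runs at full precision; rounded just once: four significant digits.
Distance L = 6.609e+05 mm = 660.9 m.
Hardness H = 361.1 HV × 9.807 MPa/HV = 3541 MPa = 3.541e+09 Pa.
In SI base units: W = 3.332 N, H = 3.541e+09 Pa, K = 8.004e-04.
By Archard's law, V = K·W·L/H = 8.004e-04 · 3.332 · 660.9 / 3.541e+09 = 4.977e-10 m³.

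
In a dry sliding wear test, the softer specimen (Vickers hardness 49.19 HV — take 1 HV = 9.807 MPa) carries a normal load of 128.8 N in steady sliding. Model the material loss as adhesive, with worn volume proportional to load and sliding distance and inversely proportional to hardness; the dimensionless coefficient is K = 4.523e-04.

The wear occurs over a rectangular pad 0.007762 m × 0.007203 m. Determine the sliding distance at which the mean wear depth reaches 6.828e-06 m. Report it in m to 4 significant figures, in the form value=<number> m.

value=3.161 m

Intermediate values appear rounded; the algebra maintains exact precision; a single final rounding: four significant digits.
Convert: Hardness H = 49.19 HV × 9.807 MPa/HV = 482.4 MPa = 4.824e+08 Pa.
Convert: Contact area A = 0.007762 m × 0.007203 m = 5.591e-05 m².
Collected in SI base units: W = 128.8 N, H = 4.824e+08 Pa, K = 4.523e-04.
Volume at the limit: V_lim = h_lim·A = 6.828e-06 · 5.591e-05 = 3.818e-10 m³.
Thus life L = V_lim·H/(K·W) = 3.818e-10 · 4.824e+08 / (4.523e-04 · 128.8) = 3.161 m.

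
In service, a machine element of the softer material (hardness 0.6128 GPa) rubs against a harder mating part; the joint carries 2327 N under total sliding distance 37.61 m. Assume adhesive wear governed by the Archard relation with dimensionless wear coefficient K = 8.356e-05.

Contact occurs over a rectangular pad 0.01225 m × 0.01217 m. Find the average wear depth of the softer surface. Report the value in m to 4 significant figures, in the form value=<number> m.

value=8.005e-05 m

All arithmetic keeps full float precision. The intermediates are printed rounded — one last rounding to 4 significant digits.
Hardness H = 0.6128 GPa = 6.128e+08 Pa.
Contact area A = 0.01225 m × 0.01217 m = 1.491e-04 m².
Expressed in SI base units: W = 2327 N, H = 6.128e+08 Pa, K = 8.356e-05.
Apply Archard: V = K·W·L/H = 8.356e-05 · 2327 · 37.61 / 6.128e+08 = 1.193e-08 m³.
Depth of wear h = V/A = 1.193e-08 / 1.491e-04 = 8.005e-05 m.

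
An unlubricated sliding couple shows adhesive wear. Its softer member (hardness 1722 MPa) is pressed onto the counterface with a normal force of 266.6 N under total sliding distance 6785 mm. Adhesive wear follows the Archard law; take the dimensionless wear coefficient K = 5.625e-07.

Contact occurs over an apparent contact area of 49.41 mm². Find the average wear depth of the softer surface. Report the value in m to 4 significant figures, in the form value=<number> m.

value=1.196e-08 m

Intermediates are printed rounded — the computation keeps full float precision, and rounded once at the end, at 4 significant figures.
Convert: Distance covered L = 6785 mm = 6.785 m.
Convert: Hardness H = 1722 MPa = 1.722e+09 Pa.
Convert: Contact area A = 49.41 mm² = 4.941e-05 m².
As SI base values: W = 266.6 N, H = 1.722e+09 Pa, K = 5.625e-07.
Volume removed: V = K·W·L/H = 5.625e-07 · 266.6 · 6.785 / 1.722e+09 = 5.909e-13 m³.
Average depth h = V/A = 5.909e-13 / 4.941e-05 = 1.196e-08 m.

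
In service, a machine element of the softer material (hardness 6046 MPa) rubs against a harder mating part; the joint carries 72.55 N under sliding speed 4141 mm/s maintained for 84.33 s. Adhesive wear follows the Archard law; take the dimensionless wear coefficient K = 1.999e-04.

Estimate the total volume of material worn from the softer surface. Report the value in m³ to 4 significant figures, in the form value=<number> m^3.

Intermediates are shown rounded, and the computation runs at full precision — a lone final rounding to four significant digits.
Sliding speed v = 4141 mm/s = 4.141 m/s. Sliding distance L = v·t = 4.141 m/s × 84.33 s = 349.2 m.
Hardness H = 6046 MPa = 6.046e+09 Pa.
Working in SI base units: W = 72.55 N, H = 6.046e+09 Pa, K = 1.999e-04.
By Archard's law, V = K·W·L/H = 1.999e-04 · 72.55 · 349.2 / 6.046e+09 = 8.377e-10 m³.

value=8.377e-10 m^3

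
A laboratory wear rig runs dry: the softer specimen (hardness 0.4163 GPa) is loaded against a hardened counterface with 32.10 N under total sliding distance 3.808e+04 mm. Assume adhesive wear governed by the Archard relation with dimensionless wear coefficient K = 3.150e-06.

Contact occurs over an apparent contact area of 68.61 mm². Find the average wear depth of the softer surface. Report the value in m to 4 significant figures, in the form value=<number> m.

Intermediate values are displayed rounded, and all arithmetic holds exact precision. Rounded just once to four significant digits.
Total distance L = 3.808e+04 mm = 38.08 m.
Hardness H = 0.4163 GPa = 4.163e+08 Pa.
Contact area A = 68.61 mm² = 6.861e-05 m².
Collected in SI base units: W = 32.10 N, H = 4.163e+08 Pa, K = 3.150e-06.
The Archard volume V = K·W·L/H = 3.150e-06 · 32.10 · 38.08 / 4.163e+08 = 9.249e-12 m³.
Depth of wear h = V/A = 9.249e-12 / 6.861e-05 = 1.348e-07 m.

value=1.348e-07 m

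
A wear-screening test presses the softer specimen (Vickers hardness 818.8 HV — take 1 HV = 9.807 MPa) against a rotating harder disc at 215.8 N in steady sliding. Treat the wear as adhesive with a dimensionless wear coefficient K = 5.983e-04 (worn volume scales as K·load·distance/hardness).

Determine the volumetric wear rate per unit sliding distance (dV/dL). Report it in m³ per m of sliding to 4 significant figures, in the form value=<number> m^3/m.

The computation carries exact precision — the intermediates are printed rounded, and a lone final rounding, at 4 significant figures.
Hardness H = 818.8 HV × 9.807 MPa/HV = 8030 MPa = 8.030e+09 Pa.
As SI base values: W = 215.8 N, H = 8.030e+09 Pa, K = 5.983e-04.
Volumetric rate dV/dL = K·W/H, per unit distance: 5.983e-04 · 215.8 / 8.030e+09 = 1.608e-11 m³/m.

value=1.608e-11 m^3/m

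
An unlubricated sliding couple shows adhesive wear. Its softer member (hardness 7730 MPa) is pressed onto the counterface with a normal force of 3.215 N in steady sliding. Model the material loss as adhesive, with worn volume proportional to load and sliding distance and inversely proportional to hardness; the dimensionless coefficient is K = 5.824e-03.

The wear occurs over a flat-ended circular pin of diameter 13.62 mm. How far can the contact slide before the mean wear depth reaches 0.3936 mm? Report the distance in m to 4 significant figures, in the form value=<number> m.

The algebra runs at full float precision; intermediates appear rounded. Rounded once at the end, at four significant figures.
Hardness H = 7730 MPa = 7.730e+09 Pa.
Pin diameter d = 13.62 mm = 0.01362 m. Contact area A = π·d²/4 = π·(0.01362 m)²/4 = 1.457e-04 m².
Depth limit h_lim = 0.3936 mm = 3.936e-04 m.
Working in SI base units: W = 3.215 N, H = 7.730e+09 Pa, K = 5.824e-03.
Allowed volume V_lim = h_lim·A = 3.936e-04 · 1.457e-04 = 5.735e-08 m³.
Life L = V_lim·H/(K·W) = 5.735e-08 · 7.730e+09 / (5.824e-03 · 3.215) = 2.367e+04 m.

value=2.367e+04 m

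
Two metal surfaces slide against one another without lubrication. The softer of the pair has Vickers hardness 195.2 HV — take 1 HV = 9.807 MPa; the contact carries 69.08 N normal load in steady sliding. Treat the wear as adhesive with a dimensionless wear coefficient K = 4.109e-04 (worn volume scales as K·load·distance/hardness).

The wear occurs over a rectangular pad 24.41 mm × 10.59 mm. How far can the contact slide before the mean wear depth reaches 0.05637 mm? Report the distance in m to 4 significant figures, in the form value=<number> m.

value=982.7 m

Intermediates are shown rounded. Each operation keeps full float precision; one final rounding to four significant figures.
Hardness H = 195.2 HV × 9.807 MPa/HV = 1914 MPa = 1.914e+09 Pa.
Pad sides 24.41 mm × 10.59 mm = 0.02441 m × 0.01059 m. Contact area A = 0.02441 m × 0.01059 m = 2.585e-04 m².
Depth limit h_lim = 0.05637 mm = 5.637e-05 m.
Restated in SI base units: W = 69.08 N, H = 1.914e+09 Pa, K = 4.109e-04.
Wearable volume V_lim = h_lim·A = 5.637e-05 · 2.585e-04 = 1.457e-08 m³.
Life L = V_lim·H/(K·W) = 1.457e-08 · 1.914e+09 / (4.109e-04 · 69.08) = 982.7 m.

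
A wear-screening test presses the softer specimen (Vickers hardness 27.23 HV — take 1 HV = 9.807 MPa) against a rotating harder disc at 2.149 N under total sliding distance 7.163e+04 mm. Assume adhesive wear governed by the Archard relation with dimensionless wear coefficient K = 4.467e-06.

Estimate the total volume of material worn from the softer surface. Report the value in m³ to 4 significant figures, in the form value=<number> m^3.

value=2.575e-12 m^3

The intermediates are printed rounded — all arithmetic keeps full float precision, and a lone final rounding, at 4 significant digits.
Total distance L = 7.163e+04 mm = 71.63 m.
Hardness H = 27.23 HV × 9.807 MPa/HV = 267.0 MPa = 2.670e+08 Pa.
Collected in SI base units: W = 2.149 N, H = 2.670e+08 Pa, K = 4.467e-06.
By Archard's law, V = K·W·L/H = 4.467e-06 · 2.149 · 71.63 / 2.670e+08 = 2.575e-12 m³.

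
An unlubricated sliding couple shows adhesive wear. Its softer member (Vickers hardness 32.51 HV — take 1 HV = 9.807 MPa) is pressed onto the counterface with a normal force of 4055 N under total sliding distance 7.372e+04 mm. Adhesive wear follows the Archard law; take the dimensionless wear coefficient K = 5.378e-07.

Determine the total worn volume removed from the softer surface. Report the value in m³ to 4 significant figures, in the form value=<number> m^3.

Each operation runs at full float precision. The intermediates are printed rounded. Rounded once at the end to four significant figures.
Convert: Total distance L = 7.372e+04 mm = 73.72 m.
Convert: Hardness H = 32.51 HV × 9.807 MPa/HV = 318.8 MPa = 3.188e+08 Pa.
SI base units throughout: W = 4055 N, H = 3.188e+08 Pa, K = 5.378e-07.
Worn volume V = K·W·L/H = 5.378e-07 · 4055 · 73.72 / 3.188e+08 = 5.042e-10 m³.

value=5.042e-10 m^3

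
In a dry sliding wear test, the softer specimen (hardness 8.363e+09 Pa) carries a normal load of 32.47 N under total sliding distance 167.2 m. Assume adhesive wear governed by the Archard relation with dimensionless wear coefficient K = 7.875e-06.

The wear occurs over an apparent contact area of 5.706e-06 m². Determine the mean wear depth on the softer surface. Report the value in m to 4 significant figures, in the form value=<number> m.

All arithmetic keeps exact precision. Intermediate values are printed rounded — one last rounding: four significant digits.
SI base units throughout: W = 32.47 N, H = 8.363e+09 Pa, K = 7.875e-06.
Worn volume V = K·W·L/H = 7.875e-06 · 32.47 · 167.2 / 8.363e+09 = 5.112e-12 m³.
Wear depth h = V/A = 5.112e-12 / 5.706e-06 = 8.959e-07 m.

value=8.959e-07 m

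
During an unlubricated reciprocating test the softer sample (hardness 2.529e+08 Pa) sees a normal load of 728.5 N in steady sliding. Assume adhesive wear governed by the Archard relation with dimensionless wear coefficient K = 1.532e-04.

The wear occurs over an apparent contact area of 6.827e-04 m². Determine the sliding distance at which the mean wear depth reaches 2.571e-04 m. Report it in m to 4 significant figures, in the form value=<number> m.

Intermediate values appear rounded; the algebra maintains exact precision, and rounded just once to four significant figures.
In SI base units: W = 728.5 N, H = 2.529e+08 Pa, K = 1.532e-04.
Allowed volume V_lim = h_lim·A = 2.571e-04 · 6.827e-04 = 1.755e-07 m³.
Inverting, life L = V_lim·H/(K·W) = 1.755e-07 · 2.529e+08 / (1.532e-04 · 728.5) = 397.7 m.

value=397.7 m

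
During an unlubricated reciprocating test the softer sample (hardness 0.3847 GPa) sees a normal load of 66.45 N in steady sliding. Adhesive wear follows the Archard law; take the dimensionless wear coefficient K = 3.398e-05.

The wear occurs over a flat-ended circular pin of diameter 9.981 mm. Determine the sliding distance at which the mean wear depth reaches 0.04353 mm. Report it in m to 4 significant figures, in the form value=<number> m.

value=580.3 m

Each operation runs at full float precision, and intermediates appear rounded, and one final rounding, at 4 significant digits.
Hardness H = 0.3847 GPa = 3.847e+08 Pa.
Pin diameter d = 9.981 mm = 0.009981 m. Contact area A = π·d²/4 = π·(0.009981 m)²/4 = 7.824e-05 m².
Depth limit h_lim = 0.04353 mm = 4.353e-05 m.
SI base units throughout: W = 66.45 N, H = 3.847e+08 Pa, K = 3.398e-05.
Wearable volume V_lim = h_lim·A = 4.353e-05 · 7.824e-05 = 3.406e-09 m³.
Life L = V_lim·H/(K·W) = 3.406e-09 · 3.847e+08 / (3.398e-05 · 66.45) = 580.3 m.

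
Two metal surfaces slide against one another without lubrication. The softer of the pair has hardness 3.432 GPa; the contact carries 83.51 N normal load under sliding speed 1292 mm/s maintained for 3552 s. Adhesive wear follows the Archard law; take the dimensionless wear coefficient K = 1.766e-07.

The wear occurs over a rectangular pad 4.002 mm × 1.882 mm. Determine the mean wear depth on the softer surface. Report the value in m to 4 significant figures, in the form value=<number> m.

Intermediates are displayed rounded. All arithmetic runs at full float precision; a single final rounding to four significant digits.
Sliding speed v = 1292 mm/s = 1.292 m/s. Path length L = v·t = 1.292 m/s × 3552 s = 4589 m.
Hardness H = 3.432 GPa = 3.432e+09 Pa.
Pad sides 4.002 mm × 1.882 mm = 0.004002 m × 0.001882 m. Contact area A = 0.004002 m × 0.001882 m = 7.532e-06 m².
In SI base units: W = 83.51 N, H = 3.432e+09 Pa, K = 1.766e-07.
Worn volume V = K·W·L/H = 1.766e-07 · 83.51 · 4589 / 3.432e+09 = 1.972e-11 m³.
Depth h = V/A = 1.972e-11 / 7.532e-06 = 2.618e-06 m.

value=2.618e-06 m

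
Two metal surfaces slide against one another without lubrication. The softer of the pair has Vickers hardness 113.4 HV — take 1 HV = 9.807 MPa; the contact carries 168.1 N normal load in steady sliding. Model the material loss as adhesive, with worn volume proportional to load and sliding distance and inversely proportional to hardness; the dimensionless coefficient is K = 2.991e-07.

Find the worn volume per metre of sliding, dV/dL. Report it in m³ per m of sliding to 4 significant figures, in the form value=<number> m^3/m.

value=4.521e-14 m^3/m

The algebra carries full float precision. The intermediates are shown rounded — rounded just once, at four significant digits.
Hardness H = 113.4 HV × 9.807 MPa/HV = 1112 MPa = 1.112e+09 Pa.
SI base units throughout: W = 168.1 N, H = 1.112e+09 Pa, K = 2.991e-07.
The wear rate dV/dL = K·W/H — distance-free: 2.991e-07 · 168.1 / 1.112e+09 = 4.521e-14 m³/m.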